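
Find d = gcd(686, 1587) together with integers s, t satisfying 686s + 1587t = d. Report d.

1

Apply Euclid's algorithm to 1587 and 686:
1587 = 2×686 + 215
686 = 3×215 + 41
215 = 5×41 + 10
41 = 4×10 + 1
10 = 10×1 + 0
gcd(686, 1587) = 1.
Back-substituting:
1 = 41 − 4·10
1 = −4·215 + 21·41
1 = 21·686 − 67·215
1 = −67·1587 + 155·686
So 1 = (-67)·1587 + (155)·686.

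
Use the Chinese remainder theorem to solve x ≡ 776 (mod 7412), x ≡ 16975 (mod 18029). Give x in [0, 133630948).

111959036

Write x = 776 + 7412·k. Then 7412·k ≡ 16975 − 776 ≡ 16199 (mod 18029).
Need 7412⁻¹ mod 18029. Extended Euclid on (18029, 7412):
18029 = 2*7412 + 3205
7412 = 2*3205 + 1002
3205 = 3*1002 + 199
1002 = 5*199 + 7
199 = 28*7 + 3
7 = 2*3 + 1
3 = 3*1 + 0
Back-substitute:
1 = 7 − 2·3
1 = −2·199 + 57·7
1 = 57·1002 − 287·199
1 = −287·3205 + 918·1002
1 = 918·7412 − 2123·3205
1 = −2123·18029 + 5164·7412
7412⁻¹ ≡ 5164 (mod 18029), so k ≡ 5164·16199 ≡ 15105 (mod 18029).
x = 776 + 7412·15105 = 111959036.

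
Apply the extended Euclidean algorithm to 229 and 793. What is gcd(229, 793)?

Apply Euclid's algorithm to 793 and 229:
793 = 3×229 + 106
229 = 2×106 + 17
106 = 6×17 + 4
17 = 4×4 + 1
4 = 4×1 + 0
gcd(229, 793) = 1.
Express as a combination:
1 = 17 − 4·4
1 = −4·106 + 25·17
1 = 25·229 − 54·106
1 = −54·793 + 187·229
So 1 = (-54)·793 + (187)·229.

1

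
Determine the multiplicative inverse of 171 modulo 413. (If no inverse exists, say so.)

285

Extended Euclidean algorithm:
413 = 2·171 + 71
171 = 2·71 + 29
71 = 2·29 + 13
29 = 2·13 + 3
13 = 4·3 + 1
3 = 3·1 + 0
gcd = 1, so the inverse exists. Back-substitute:
1 = 13 − 4·3
1 = −4·29 + 9·13
1 = 9·71 − 22·29
1 = −22·171 + 53·71
1 = 53·413 − 128·171
Thus 171·(-128) ≡ 1 (mod 413); reducing, -128 mod 413 = 285.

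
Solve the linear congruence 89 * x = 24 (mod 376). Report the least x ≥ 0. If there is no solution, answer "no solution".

First find gcd(89, 376):
376 = 4·89 + 20
89 = 4·20 + 9
20 = 2·9 + 2
9 = 4·2 + 1
2 = 2·1 + 0
gcd = 1, so a unique solution mod 376 exists.
Back-substitute for the Bézout coefficients:
1 = 9 − 4·2
1 = −4·20 + 9·9
1 = 9·89 − 40·20
1 = −40·376 + 169·89
So 89·(169) ≡ 1 (mod 376), giving 89⁻¹ ≡ 169.
x ≡ 89⁻¹·24 ≡ 169·24 ≡ 296 (mod 376).

296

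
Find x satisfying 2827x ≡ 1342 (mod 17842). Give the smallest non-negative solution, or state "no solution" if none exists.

First find gcd(2827, 17842):
17842 = 6·2827 + 880
2827 = 3·880 + 187
880 = 4·187 + 132
187 = 1·132 + 55
132 = 2·55 + 22
55 = 2·22 + 11
22 = 2·11 + 0
gcd = 11 and 11 | 1342, so solutions exist. Divide through by 11: 257x ≡ 122 (mod 1622).
Now find 257⁻¹ mod 1622:
1622 = 6*257 + 80
257 = 3*80 + 17
80 = 4*17 + 12
17 = 1*12 + 5
12 = 2*5 + 2
5 = 2*2 + 1
2 = 2*1 + 0
Back-substitute:
1 = 5 − 2·2
1 = −2·12 + 5·5
1 = 5·17 − 7·12
1 = −7·80 + 33·17
1 = 33·257 − 106·80
1 = −106·1622 + 669·257
So 257⁻¹ ≡ 669 (mod 1622).
Then x ≡ 669·122 ≡ 518 (mod 1622); the smallest non-negative solution is x = 518.

518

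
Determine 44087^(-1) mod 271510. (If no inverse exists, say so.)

Apply the Euclidean algorithm to 271510 and 44087:
271510 = 6·44087 + 6988
44087 = 6·6988 + 2159
6988 = 3·2159 + 511
2159 = 4·511 + 115
511 = 4·115 + 51
115 = 2·51 + 13
51 = 3·13 + 12
13 = 1·12 + 1
12 = 12·1 + 0
The gcd is 1. Working backward:
1 = 13 − 12
1 = −51 + 4·13
1 = 4·115 − 9·51
1 = −9·511 + 40·115
1 = 40·2159 − 169·511
1 = −169·6988 + 547·2159
1 = 547·44087 − 3451·6988
1 = −3451·271510 + 21253·44087
So 44087·21253 ≡ 1 (mod 271510).

21253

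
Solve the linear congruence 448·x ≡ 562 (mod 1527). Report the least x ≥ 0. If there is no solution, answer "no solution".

First find gcd(448, 1527):
1527 = 3×448 + 183
448 = 2×183 + 82
183 = 2×82 + 19
82 = 4×19 + 6
19 = 3×6 + 1
6 = 6×1 + 0
gcd = 1, so a unique solution mod 1527 exists.
Back-substitute for the Bézout coefficients:
1 = 19 − 3·6
1 = −3·82 + 13·19
1 = 13·183 − 29·82
1 = −29·448 + 71·183
1 = 71·1527 − 242·448
So 448·(-242) ≡ 1 (mod 1527), giving 448⁻¹ ≡ 1285.
x ≡ 448⁻¹·562 ≡ 1285·562 ≡ 1426 (mod 1527).

1426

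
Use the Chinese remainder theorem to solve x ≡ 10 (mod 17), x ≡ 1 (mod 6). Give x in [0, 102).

61

Write x = 10 + 17·k. Then 17·k ≡ 1 − 10 ≡ 3 (mod 6).
Need 17⁻¹ mod 6. Extended Euclid on (6, 5):
6 = 1×5 + 1
5 = 5×1 + 0
Back-substitute:
1 = 6 − 5
17⁻¹ ≡ 5 (mod 6), so k ≡ 5·3 ≡ 3 (mod 6).
x = 10 + 17·3 = 61.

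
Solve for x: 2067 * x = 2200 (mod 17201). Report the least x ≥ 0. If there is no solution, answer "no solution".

10320

First find gcd(2067, 17201):
17201 = 8×2067 + 665
2067 = 3×665 + 72
665 = 9×72 + 17
72 = 4×17 + 4
17 = 4×4 + 1
4 = 4×1 + 0
gcd = 1, so a unique solution mod 17201 exists.
Back-substitute for the Bézout coefficients:
1 = 17 − 4·4
1 = −4·72 + 17·17
1 = 17·665 − 157·72
1 = −157·2067 + 488·665
1 = 488·17201 − 4061·2067
So 2067·(-4061) ≡ 1 (mod 17201), giving 2067⁻¹ ≡ 13140.
x ≡ 2067⁻¹·2200 ≡ 13140·2200 ≡ 10320 (mod 17201).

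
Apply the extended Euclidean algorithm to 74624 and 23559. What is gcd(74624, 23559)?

Euclidean algorithm:
74624 = 3×23559 + 3947
23559 = 5×3947 + 3824
3947 = 1×3824 + 123
3824 = 31×123 + 11
123 = 11×11 + 2
11 = 5×2 + 1
2 = 2×1 + 0
gcd(74624, 23559) = 1.
Express as a combination:
1 = 11 − 5·2
1 = −5·123 + 56·11
1 = 56·3824 − 1741·123
1 = −1741·3947 + 1797·3824
1 = 1797·23559 − 10726·3947
1 = −10726·74624 + 33975·23559
So 1 = (-10726)·74624 + (33975)·23559.

1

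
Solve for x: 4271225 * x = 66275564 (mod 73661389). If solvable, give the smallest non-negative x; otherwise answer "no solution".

852380

First find gcd(4271225, 73661389):
73661389 = 17*4271225 + 1050564
4271225 = 4*1050564 + 68969
1050564 = 15*68969 + 16029
68969 = 4*16029 + 4853
16029 = 3*4853 + 1470
4853 = 3*1470 + 443
1470 = 3*443 + 141
443 = 3*141 + 20
141 = 7*20 + 1
20 = 20*1 + 0
gcd = 1, so a unique solution mod 73661389 exists.
Back-substitute for the Bézout coefficients:
1 = 141 − 7·20
1 = −7·443 + 22·141
1 = 22·1470 − 73·443
1 = −73·4853 + 241·1470
1 = 241·16029 − 796·4853
1 = −796·68969 + 3425·16029
1 = 3425·1050564 − 52171·68969
1 = −52171·4271225 + 212109·1050564
1 = 212109·73661389 − 3658024·4271225
So 4271225·(-3658024) ≡ 1 (mod 73661389), giving 4271225⁻¹ ≡ 70003365.
x ≡ 4271225⁻¹·66275564 ≡ 70003365·66275564 ≡ 852380 (mod 73661389).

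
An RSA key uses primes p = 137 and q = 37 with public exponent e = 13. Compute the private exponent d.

φ(n) = (p−1)(q−1) = 136·36 = 4896.
Need d with 13·d ≡ 1 (mod 4896). Apply the extended Euclidean algorithm:
4896 = 376×13 + 8
13 = 1×8 + 5
8 = 1×5 + 3
5 = 1×3 + 2
3 = 1×2 + 1
2 = 2×1 + 0
Back-substitute:
1 = 3 − 2
1 = −5 + 2·3
1 = 2·8 − 3·5
1 = −3·13 + 5·8
1 = 5·4896 − 1883·13
So 13·(-1883) ≡ 1 (mod 4896), hence d ≡ -1883 ≡ 3013 (mod 4896).

3013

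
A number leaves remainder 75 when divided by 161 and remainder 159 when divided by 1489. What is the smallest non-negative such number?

21005

Write x = 75 + 161·k. Then 161·k ≡ 159 − 75 ≡ 84 (mod 1489).
Need 161⁻¹ mod 1489. Extended Euclid on (1489, 161):
1489 = 9*161 + 40
161 = 4*40 + 1
40 = 40*1 + 0
Back-substitute:
1 = 161 − 4·40
1 = −4·1489 + 37·161
161⁻¹ ≡ 37 (mod 1489), so k ≡ 37·84 ≡ 130 (mod 1489).
x = 75 + 161·130 = 21005.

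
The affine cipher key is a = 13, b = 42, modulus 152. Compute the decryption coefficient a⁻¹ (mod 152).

117

Apply the Euclidean algorithm to 152 and 13:
152 = 11*13 + 9
13 = 1*9 + 4
9 = 2*4 + 1
4 = 4*1 + 0
Since gcd(13, 152) = 1, back-substitute to write 1 as a combination:
1 = 9 − 2·4
1 = −2·13 + 3·9
1 = 3·152 − 35·13
Hence 13⁻¹ ≡ -35 ≡ 117 (mod 152).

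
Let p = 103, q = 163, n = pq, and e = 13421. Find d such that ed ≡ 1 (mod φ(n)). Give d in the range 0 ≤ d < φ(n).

6305

φ(n) = (p−1)(q−1) = 102·162 = 16524.
Need d with 13421·d ≡ 1 (mod 16524). Apply the extended Euclidean algorithm:
16524 = 1*13421 + 3103
13421 = 4*3103 + 1009
3103 = 3*1009 + 76
1009 = 13*76 + 21
76 = 3*21 + 13
21 = 1*13 + 8
13 = 1*8 + 5
8 = 1*5 + 3
5 = 1*3 + 2
3 = 1*2 + 1
2 = 2*1 + 0
Back-substitute:
1 = 3 − 2
1 = −5 + 2·3
1 = 2·8 − 3·5
1 = −3·13 + 5·8
1 = 5·21 − 8·13
1 = −8·76 + 29·21
1 = 29·1009 − 385·76
1 = −385·3103 + 1184·1009
1 = 1184·13421 − 5121·3103
1 = −5121·16524 + 6305·13421
So 13421·6305 ≡ 1 (mod 16524), hence d = 6305.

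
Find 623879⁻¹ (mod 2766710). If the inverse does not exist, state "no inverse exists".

2697959

gcd(2766710, 623879) by repeated division:
2766710 = 4×623879 + 271194
623879 = 2×271194 + 81491
271194 = 3×81491 + 26721
81491 = 3×26721 + 1328
26721 = 20×1328 + 161
1328 = 8×161 + 40
161 = 4×40 + 1
40 = 40×1 + 0
The gcd is 1. Working backward:
1 = 161 − 4·40
1 = −4·1328 + 33·161
1 = 33·26721 − 664·1328
1 = −664·81491 + 2025·26721
1 = 2025·271194 − 6739·81491
1 = −6739·623879 + 15503·271194
1 = 15503·2766710 − 68751·623879
So 623879·(-68751) ≡ 1 (mod 2766710), and -68751 ≡ 2697959 (mod 2766710).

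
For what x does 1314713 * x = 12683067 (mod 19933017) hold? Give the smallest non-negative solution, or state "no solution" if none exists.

16536912

First find gcd(1314713, 19933017):
19933017 = 15×1314713 + 212322
1314713 = 6×212322 + 40781
212322 = 5×40781 + 8417
40781 = 4×8417 + 7113
8417 = 1×7113 + 1304
7113 = 5×1304 + 593
1304 = 2×593 + 118
593 = 5×118 + 3
118 = 39×3 + 1
3 = 3×1 + 0
gcd = 1, so a unique solution mod 19933017 exists.
Back-substitute for the Bézout coefficients:
1 = 118 − 39·3
1 = −39·593 + 196·118
1 = 196·1304 − 431·593
1 = −431·7113 + 2351·1304
1 = 2351·8417 − 2782·7113
1 = −2782·40781 + 13479·8417
1 = 13479·212322 − 70177·40781
1 = −70177·1314713 + 434541·212322
1 = 434541·19933017 − 6588292·1314713
So 1314713·(-6588292) ≡ 1 (mod 19933017), giving 1314713⁻¹ ≡ 13344725.
x ≡ 1314713⁻¹·12683067 ≡ 13344725·12683067 ≡ 16536912 (mod 19933017).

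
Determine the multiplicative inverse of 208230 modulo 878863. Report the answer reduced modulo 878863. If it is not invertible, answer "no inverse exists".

95188

Apply the Euclidean algorithm to 878863 and 208230:
878863 = 4*208230 + 45943
208230 = 4*45943 + 24458
45943 = 1*24458 + 21485
24458 = 1*21485 + 2973
21485 = 7*2973 + 674
2973 = 4*674 + 277
674 = 2*277 + 120
277 = 2*120 + 37
120 = 3*37 + 9
37 = 4*9 + 1
9 = 9*1 + 0
Since gcd(208230, 878863) = 1, back-substitute to write 1 as a combination:
1 = 37 − 4·9
1 = −4·120 + 13·37
1 = 13·277 − 30·120
1 = −30·674 + 73·277
1 = 73·2973 − 322·674
1 = −322·21485 + 2327·2973
1 = 2327·24458 − 2649·21485
1 = −2649·45943 + 4976·24458
1 = 4976·208230 − 22553·45943
1 = −22553·878863 + 95188·208230
So 208230·95188 ≡ 1 (mod 878863).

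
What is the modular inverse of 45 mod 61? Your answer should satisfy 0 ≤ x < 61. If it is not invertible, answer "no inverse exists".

Run Euclid on (61, 45):
61 = 1·45 + 16
45 = 2·16 + 13
16 = 1·13 + 3
13 = 4·3 + 1
3 = 3·1 + 0
gcd = 1, so the inverse exists. Back-substitute:
1 = 13 − 4·3
1 = −4·16 + 5·13
1 = 5·45 − 14·16
1 = −14·61 + 19·45
So 45·19 ≡ 1 (mod 61).

19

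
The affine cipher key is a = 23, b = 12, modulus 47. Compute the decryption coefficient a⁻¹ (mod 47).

Apply the Euclidean algorithm to 47 and 23:
47 = 2·23 + 1
23 = 23·1 + 0
The gcd is 1. Working backward:
1 = 47 − 2·23
So 23·(-2) ≡ 1 (mod 47), and -2 ≡ 45 (mod 47).

45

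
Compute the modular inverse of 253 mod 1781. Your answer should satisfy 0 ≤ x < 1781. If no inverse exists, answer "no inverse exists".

gcd(1781, 253) by repeated division:
1781 = 7*253 + 10
253 = 25*10 + 3
10 = 3*3 + 1
3 = 3*1 + 0
The gcd is 1. Working backward:
1 = 10 − 3·3
1 = −3·253 + 76·10
1 = 76·1781 − 535·253
So 253·(-535) ≡ 1 (mod 1781), and -535 ≡ 1246 (mod 1781).

1246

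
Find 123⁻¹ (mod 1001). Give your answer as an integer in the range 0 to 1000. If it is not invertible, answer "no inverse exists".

Apply the Euclidean algorithm to 1001 and 123:
1001 = 8×123 + 17
123 = 7×17 + 4
17 = 4×4 + 1
4 = 4×1 + 0
Since gcd(123, 1001) = 1, back-substitute to write 1 as a combination:
1 = 17 − 4·4
1 = −4·123 + 29·17
1 = 29·1001 − 236·123
Hence 123⁻¹ ≡ -236 ≡ 765 (mod 1001).

765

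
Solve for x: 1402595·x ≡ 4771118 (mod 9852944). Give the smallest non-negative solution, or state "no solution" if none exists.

5246634

First find gcd(1402595, 9852944):
9852944 = 7·1402595 + 34779
1402595 = 40·34779 + 11435
34779 = 3·11435 + 474
11435 = 24·474 + 59
474 = 8·59 + 2
59 = 29·2 + 1
2 = 2·1 + 0
gcd = 1, so a unique solution mod 9852944 exists.
Back-substitute for the Bézout coefficients:
1 = 59 − 29·2
1 = −29·474 + 233·59
1 = 233·11435 − 5621·474
1 = −5621·34779 + 17096·11435
1 = 17096·1402595 − 689461·34779
1 = −689461·9852944 + 4843323·1402595
So 1402595·(4843323) ≡ 1 (mod 9852944), giving 1402595⁻¹ ≡ 4843323.
x ≡ 1402595⁻¹·4771118 ≡ 4843323·4771118 ≡ 5246634 (mod 9852944).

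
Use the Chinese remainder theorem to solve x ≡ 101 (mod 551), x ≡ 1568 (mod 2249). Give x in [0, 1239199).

Write x = 101 + 551·k. Then 551·k ≡ 1568 − 101 ≡ 1467 (mod 2249).
Need 551⁻¹ mod 2249. Extended Euclid on (2249, 551):
2249 = 4·551 + 45
551 = 12·45 + 11
45 = 4·11 + 1
11 = 11·1 + 0
Back-substitute:
1 = 45 − 4·11
1 = −4·551 + 49·45
1 = 49·2249 − 200·551
551⁻¹ ≡ 2049 (mod 2249), so k ≡ 2049·1467 ≡ 1219 (mod 2249).
x = 101 + 551·1219 = 671770.

671770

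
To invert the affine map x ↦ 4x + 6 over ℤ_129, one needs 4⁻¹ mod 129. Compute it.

97

Apply the Euclidean algorithm to 129 and 4:
129 = 32×4 + 1
4 = 4×1 + 0
Since gcd(4, 129) = 1, back-substitute to write 1 as a combination:
1 = 129 − 32·4
So 4·(-32) ≡ 1 (mod 129), and -32 ≡ 97 (mod 129).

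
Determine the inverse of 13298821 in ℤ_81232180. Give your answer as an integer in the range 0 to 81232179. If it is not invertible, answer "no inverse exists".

Run Euclid on (81232180, 13298821):
81232180 = 6·13298821 + 1439254
13298821 = 9·1439254 + 345535
1439254 = 4·345535 + 57114
345535 = 6·57114 + 2851
57114 = 20·2851 + 94
2851 = 30·94 + 31
94 = 3·31 + 1
31 = 31·1 + 0
gcd = 1, so the inverse exists. Back-substitute:
1 = 94 − 3·31
1 = −3·2851 + 91·94
1 = 91·57114 − 1823·2851
1 = −1823·345535 + 11029·57114
1 = 11029·1439254 − 45939·345535
1 = −45939·13298821 + 424480·1439254
1 = 424480·81232180 − 2592819·13298821
Thus 13298821·(-2592819) ≡ 1 (mod 81232180); reducing, -2592819 mod 81232180 = 78639361.

78639361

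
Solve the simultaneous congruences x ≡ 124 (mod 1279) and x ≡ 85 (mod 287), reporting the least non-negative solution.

Write x = 124 + 1279·k. Then 1279·k ≡ 85 − 124 ≡ 248 (mod 287).
Need 1279⁻¹ mod 287. Extended Euclid on (287, 131):
287 = 2·131 + 25
131 = 5·25 + 6
25 = 4·6 + 1
6 = 6·1 + 0
Back-substitute:
1 = 25 − 4·6
1 = −4·131 + 21·25
1 = 21·287 − 46·131
1279⁻¹ ≡ 241 (mod 287), so k ≡ 241·248 ≡ 72 (mod 287).
x = 124 + 1279·72 = 92212.

92212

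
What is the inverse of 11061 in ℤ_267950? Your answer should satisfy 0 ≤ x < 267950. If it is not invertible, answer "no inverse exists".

39341

gcd(267950, 11061) by repeated division:
267950 = 24·11061 + 2486
11061 = 4·2486 + 1117
2486 = 2·1117 + 252
1117 = 4·252 + 109
252 = 2·109 + 34
109 = 3·34 + 7
34 = 4·7 + 6
7 = 1·6 + 1
6 = 6·1 + 0
Since gcd(11061, 267950) = 1, back-substitute to write 1 as a combination:
1 = 7 − 6
1 = −34 + 5·7
1 = 5·109 − 16·34
1 = −16·252 + 37·109
1 = 37·1117 − 164·252
1 = −164·2486 + 365·1117
1 = 365·11061 − 1624·2486
1 = −1624·267950 + 39341·11061
So 11061·39341 ≡ 1 (mod 267950).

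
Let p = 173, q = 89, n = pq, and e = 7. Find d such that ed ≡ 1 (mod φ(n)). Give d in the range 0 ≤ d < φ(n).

φ(n) = (p−1)(q−1) = 172·88 = 15136.
Need d with 7·d ≡ 1 (mod 15136). Apply the extended Euclidean algorithm:
15136 = 2162·7 + 2
7 = 3·2 + 1
2 = 2·1 + 0
Back-substitute:
1 = 7 − 3·2
1 = −3·15136 + 6487·7
So 7·6487 ≡ 1 (mod 15136), hence d = 6487.

6487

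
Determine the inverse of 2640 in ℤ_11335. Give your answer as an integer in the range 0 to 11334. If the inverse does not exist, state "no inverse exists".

no inverse exists

Compute gcd(2640, 11335):
11335 = 4×2640 + 775
2640 = 3×775 + 315
775 = 2×315 + 145
315 = 2×145 + 25
145 = 5×25 + 20
25 = 1×20 + 5
20 = 4×5 + 0
gcd(2640, 11335) = 5 ≠ 1, so 2640 has no multiplicative inverse modulo 11335.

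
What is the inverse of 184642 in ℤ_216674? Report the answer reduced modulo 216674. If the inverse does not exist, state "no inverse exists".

no inverse exists

Compute gcd(184642, 216674):
216674 = 1·184642 + 32032
184642 = 5·32032 + 24482
32032 = 1·24482 + 7550
24482 = 3·7550 + 1832
7550 = 4·1832 + 222
1832 = 8·222 + 56
222 = 3·56 + 54
56 = 1·54 + 2
54 = 27·2 + 0
Since gcd = 2 > 1, 184642 is not a unit mod 216674.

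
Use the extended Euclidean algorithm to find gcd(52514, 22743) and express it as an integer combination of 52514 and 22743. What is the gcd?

7

Repeated division:
52514 = 2×22743 + 7028
22743 = 3×7028 + 1659
7028 = 4×1659 + 392
1659 = 4×392 + 91
392 = 4×91 + 28
91 = 3×28 + 7
28 = 4×7 + 0
gcd(52514, 22743) = 7.
Express as a combination:
7 = 91 − 3·28
7 = −3·392 + 13·91
7 = 13·1659 − 55·392
7 = −55·7028 + 233·1659
7 = 233·22743 − 754·7028
7 = −754·52514 + 1741·22743
So 7 = (-754)·52514 + (1741)·22743.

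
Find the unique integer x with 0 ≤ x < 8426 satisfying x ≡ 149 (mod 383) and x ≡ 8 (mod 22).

Write x = 149 + 383·k. Then 383·k ≡ 8 − 149 ≡ 13 (mod 22).
Need 383⁻¹ mod 22. Extended Euclid on (22, 9):
22 = 2·9 + 4
9 = 2·4 + 1
4 = 4·1 + 0
Back-substitute:
1 = 9 − 2·4
1 = −2·22 + 5·9
383⁻¹ ≡ 5 (mod 22), so k ≡ 5·13 ≡ 21 (mod 22).
x = 149 + 383·21 = 8192.

8192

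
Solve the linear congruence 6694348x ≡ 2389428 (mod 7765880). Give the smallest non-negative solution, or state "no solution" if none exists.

1134181

First find gcd(6694348, 7765880):
7765880 = 1·6694348 + 1071532
6694348 = 6·1071532 + 265156
1071532 = 4·265156 + 10908
265156 = 24·10908 + 3364
10908 = 3·3364 + 816
3364 = 4·816 + 100
816 = 8·100 + 16
100 = 6·16 + 4
16 = 4·4 + 0
gcd = 4 and 4 | 2389428, so solutions exist. Divide through by 4: 1673587x ≡ 597357 (mod 1941470).
Now find 1673587⁻¹ mod 1941470:
1941470 = 1×1673587 + 267883
1673587 = 6×267883 + 66289
267883 = 4×66289 + 2727
66289 = 24×2727 + 841
2727 = 3×841 + 204
841 = 4×204 + 25
204 = 8×25 + 4
25 = 6×4 + 1
4 = 4×1 + 0
Back-substitute:
1 = 25 − 6·4
1 = −6·204 + 49·25
1 = 49·841 − 202·204
1 = −202·2727 + 655·841
1 = 655·66289 − 15922·2727
1 = −15922·267883 + 64343·66289
1 = 64343·1673587 − 401980·267883
1 = −401980·1941470 + 466323·1673587
So 1673587⁻¹ ≡ 466323 (mod 1941470).
Then x ≡ 466323·597357 ≡ 1134181 (mod 1941470); the smallest non-negative solution is x = 1134181.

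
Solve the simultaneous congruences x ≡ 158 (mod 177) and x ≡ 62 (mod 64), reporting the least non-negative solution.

5822

Write x = 158 + 177·k. Then 177·k ≡ 62 − 158 ≡ 32 (mod 64).
Need 177⁻¹ mod 64. Extended Euclid on (64, 49):
64 = 1*49 + 15
49 = 3*15 + 4
15 = 3*4 + 3
4 = 1*3 + 1
3 = 3*1 + 0
Back-substitute:
1 = 4 − 3
1 = −15 + 4·4
1 = 4·49 − 13·15
1 = −13·64 + 17·49
177⁻¹ ≡ 17 (mod 64), so k ≡ 17·32 ≡ 32 (mod 64).
x = 158 + 177·32 = 5822.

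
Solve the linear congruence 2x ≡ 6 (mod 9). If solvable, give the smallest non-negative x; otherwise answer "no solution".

First find gcd(2, 9):
9 = 4*2 + 1
2 = 2*1 + 0
gcd = 1, so a unique solution mod 9 exists.
Back-substitute for the Bézout coefficients:
1 = 9 − 4·2
So 2·(-4) ≡ 1 (mod 9), giving 2⁻¹ ≡ 5.
x ≡ 2⁻¹·6 ≡ 5·6 ≡ 3 (mod 9).

3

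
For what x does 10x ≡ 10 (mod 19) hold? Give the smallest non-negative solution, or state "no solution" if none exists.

First find gcd(10, 19):
19 = 1*10 + 9
10 = 1*9 + 1
9 = 9*1 + 0
gcd = 1, so a unique solution mod 19 exists.
Back-substitute for the Bézout coefficients:
1 = 10 − 9
1 = −19 + 2·10
So 10·(2) ≡ 1 (mod 19), giving 10⁻¹ ≡ 2.
x ≡ 10⁻¹·10 ≡ 2·10 ≡ 1 (mod 19).

1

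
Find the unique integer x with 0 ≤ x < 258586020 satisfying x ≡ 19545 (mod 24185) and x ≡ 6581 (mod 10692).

112721645

Write x = 19545 + 24185·k. Then 24185·k ≡ 6581 − 19545 ≡ 8420 (mod 10692).
Need 24185⁻¹ mod 10692. Extended Euclid on (10692, 2801):
10692 = 3*2801 + 2289
2801 = 1*2289 + 512
2289 = 4*512 + 241
512 = 2*241 + 30
241 = 8*30 + 1
30 = 30*1 + 0
Back-substitute:
1 = 241 − 8·30
1 = −8·512 + 17·241
1 = 17·2289 − 76·512
1 = −76·2801 + 93·2289
1 = 93·10692 − 355·2801
24185⁻¹ ≡ 10337 (mod 10692), so k ≡ 10337·8420 ≡ 4660 (mod 10692).
x = 19545 + 24185·4660 = 112721645.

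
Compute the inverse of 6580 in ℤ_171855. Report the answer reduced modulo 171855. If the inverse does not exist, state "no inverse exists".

no inverse exists

Compute gcd(6580, 171855):
171855 = 26×6580 + 775
6580 = 8×775 + 380
775 = 2×380 + 15
380 = 25×15 + 5
15 = 3×5 + 0
gcd(6580, 171855) = 5 ≠ 1, so 6580 has no multiplicative inverse modulo 171855.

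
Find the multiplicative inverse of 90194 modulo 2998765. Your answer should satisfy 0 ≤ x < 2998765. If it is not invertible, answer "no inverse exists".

1572129

Apply the Euclidean algorithm to 2998765 and 90194:
2998765 = 33·90194 + 22363
90194 = 4·22363 + 742
22363 = 30·742 + 103
742 = 7·103 + 21
103 = 4·21 + 19
21 = 1·19 + 2
19 = 9·2 + 1
2 = 2·1 + 0
The gcd is 1. Working backward:
1 = 19 − 9·2
1 = −9·21 + 10·19
1 = 10·103 − 49·21
1 = −49·742 + 353·103
1 = 353·22363 − 10639·742
1 = −10639·90194 + 42909·22363
1 = 42909·2998765 − 1426636·90194
Thus 90194·(-1426636) ≡ 1 (mod 2998765); reducing, -1426636 mod 2998765 = 1572129.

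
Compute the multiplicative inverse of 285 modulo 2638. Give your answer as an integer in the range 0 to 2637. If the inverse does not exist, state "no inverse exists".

Extended Euclidean algorithm:
2638 = 9*285 + 73
285 = 3*73 + 66
73 = 1*66 + 7
66 = 9*7 + 3
7 = 2*3 + 1
3 = 3*1 + 0
gcd = 1, so the inverse exists. Back-substitute:
1 = 7 − 2·3
1 = −2·66 + 19·7
1 = 19·73 − 21·66
1 = −21·285 + 82·73
1 = 82·2638 − 759·285
Thus 285·(-759) ≡ 1 (mod 2638); reducing, -759 mod 2638 = 1879.

1879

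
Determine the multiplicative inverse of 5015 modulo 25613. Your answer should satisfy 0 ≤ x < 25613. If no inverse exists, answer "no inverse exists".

Run Euclid on (25613, 5015):
25613 = 5*5015 + 538
5015 = 9*538 + 173
538 = 3*173 + 19
173 = 9*19 + 2
19 = 9*2 + 1
2 = 2*1 + 0
The gcd is 1. Working backward:
1 = 19 − 9·2
1 = −9·173 + 82·19
1 = 82·538 − 255·173
1 = −255·5015 + 2377·538
1 = 2377·25613 − 12140·5015
Hence 5015⁻¹ ≡ -12140 ≡ 13473 (mod 25613).

13473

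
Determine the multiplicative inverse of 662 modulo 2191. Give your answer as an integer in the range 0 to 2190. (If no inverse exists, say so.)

513

Apply the Euclidean algorithm to 2191 and 662:
2191 = 3*662 + 205
662 = 3*205 + 47
205 = 4*47 + 17
47 = 2*17 + 13
17 = 1*13 + 4
13 = 3*4 + 1
4 = 4*1 + 0
The gcd is 1. Working backward:
1 = 13 − 3·4
1 = −3·17 + 4·13
1 = 4·47 − 11·17
1 = −11·205 + 48·47
1 = 48·662 − 155·205
1 = −155·2191 + 513·662
So 662·513 ≡ 1 (mod 2191).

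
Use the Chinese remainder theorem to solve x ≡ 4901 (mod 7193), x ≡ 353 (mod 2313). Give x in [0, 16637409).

7212287

Write x = 4901 + 7193·k. Then 7193·k ≡ 353 − 4901 ≡ 78 (mod 2313).
Need 7193⁻¹ mod 2313. Extended Euclid on (2313, 254):
2313 = 9*254 + 27
254 = 9*27 + 11
27 = 2*11 + 5
11 = 2*5 + 1
5 = 5*1 + 0
Back-substitute:
1 = 11 − 2·5
1 = −2·27 + 5·11
1 = 5·254 − 47·27
1 = −47·2313 + 428·254
7193⁻¹ ≡ 428 (mod 2313), so k ≡ 428·78 ≡ 1002 (mod 2313).
x = 4901 + 7193·1002 = 7212287.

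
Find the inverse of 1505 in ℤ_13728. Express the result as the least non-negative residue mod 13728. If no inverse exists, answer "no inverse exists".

Apply the Euclidean algorithm to 13728 and 1505:
13728 = 9·1505 + 183
1505 = 8·183 + 41
183 = 4·41 + 19
41 = 2·19 + 3
19 = 6·3 + 1
3 = 3·1 + 0
The gcd is 1. Working backward:
1 = 19 − 6·3
1 = −6·41 + 13·19
1 = 13·183 − 58·41
1 = −58·1505 + 477·183
1 = 477·13728 − 4351·1505
Hence 1505⁻¹ ≡ -4351 ≡ 9377 (mod 13728).

9377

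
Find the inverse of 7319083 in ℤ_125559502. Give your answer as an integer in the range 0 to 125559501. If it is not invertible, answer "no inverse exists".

Apply the Euclidean algorithm to 125559502 and 7319083:
125559502 = 17×7319083 + 1135091
7319083 = 6×1135091 + 508537
1135091 = 2×508537 + 118017
508537 = 4×118017 + 36469
118017 = 3×36469 + 8610
36469 = 4×8610 + 2029
8610 = 4×2029 + 494
2029 = 4×494 + 53
494 = 9×53 + 17
53 = 3×17 + 2
17 = 8×2 + 1
2 = 2×1 + 0
The gcd is 1. Working backward:
1 = 17 − 8·2
1 = −8·53 + 25·17
1 = 25·494 − 233·53
1 = −233·2029 + 957·494
1 = 957·8610 − 4061·2029
1 = −4061·36469 + 17201·8610
1 = 17201·118017 − 55664·36469
1 = −55664·508537 + 239857·118017
1 = 239857·1135091 − 535378·508537
1 = −535378·7319083 + 3452125·1135091
1 = 3452125·125559502 − 59221503·7319083
Hence 7319083⁻¹ ≡ -59221503 ≡ 66337999 (mod 125559502).

66337999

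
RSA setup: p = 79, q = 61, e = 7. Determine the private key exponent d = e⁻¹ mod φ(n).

3343

φ(n) = (p−1)(q−1) = 78·60 = 4680.
Need d with 7·d ≡ 1 (mod 4680). Apply the extended Euclidean algorithm:
4680 = 668·7 + 4
7 = 1·4 + 3
4 = 1·3 + 1
3 = 3·1 + 0
Back-substitute:
1 = 4 − 3
1 = −7 + 2·4
1 = 2·4680 − 1337·7
So 7·(-1337) ≡ 1 (mod 4680), hence d ≡ -1337 ≡ 3343 (mod 4680).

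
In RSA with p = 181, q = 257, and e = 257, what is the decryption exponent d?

φ(n) = (p−1)(q−1) = 180·256 = 46080.
Need d with 257·d ≡ 1 (mod 46080). Apply the extended Euclidean algorithm:
46080 = 179×257 + 77
257 = 3×77 + 26
77 = 2×26 + 25
26 = 1×25 + 1
25 = 25×1 + 0
Back-substitute:
1 = 26 − 25
1 = −77 + 3·26
1 = 3·257 − 10·77
1 = −10·46080 + 1793·257
So 257·1793 ≡ 1 (mod 46080), hence d = 1793.

1793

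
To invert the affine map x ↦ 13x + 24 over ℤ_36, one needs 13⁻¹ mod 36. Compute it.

gcd(36, 13) by repeated division:
36 = 2×13 + 10
13 = 1×10 + 3
10 = 3×3 + 1
3 = 3×1 + 0
gcd = 1, so the inverse exists. Back-substitute:
1 = 10 − 3·3
1 = −3·13 + 4·10
1 = 4·36 − 11·13
Thus 13·(-11) ≡ 1 (mod 36); reducing, -11 mod 36 = 25.

25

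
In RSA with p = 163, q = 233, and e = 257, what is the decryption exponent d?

φ(n) = (p−1)(q−1) = 162·232 = 37584.
Need d with 257·d ≡ 1 (mod 37584). Apply the extended Euclidean algorithm:
37584 = 146·257 + 62
257 = 4·62 + 9
62 = 6·9 + 8
9 = 1·8 + 1
8 = 8·1 + 0
Back-substitute:
1 = 9 − 8
1 = −62 + 7·9
1 = 7·257 − 29·62
1 = −29·37584 + 4241·257
So 257·4241 ≡ 1 (mod 37584), hence d = 4241.

4241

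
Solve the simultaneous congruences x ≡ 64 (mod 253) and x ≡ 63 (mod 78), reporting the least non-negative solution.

Write x = 64 + 253·k. Then 253·k ≡ 63 − 64 ≡ 77 (mod 78).
Need 253⁻¹ mod 78. Extended Euclid on (78, 19):
78 = 4·19 + 2
19 = 9·2 + 1
2 = 2·1 + 0
Back-substitute:
1 = 19 − 9·2
1 = −9·78 + 37·19
253⁻¹ ≡ 37 (mod 78), so k ≡ 37·77 ≡ 41 (mod 78).
x = 64 + 253·41 = 10437.

10437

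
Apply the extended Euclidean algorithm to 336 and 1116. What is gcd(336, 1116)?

12

Euclidean algorithm:
1116 = 3×336 + 108
336 = 3×108 + 12
108 = 9×12 + 0
gcd(336, 1116) = 12.
Back-substituting:
12 = 336 − 3·108
12 = −3·1116 + 10·336
So 12 = (-3)·1116 + (10)·336.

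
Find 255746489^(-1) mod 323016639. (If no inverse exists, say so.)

8923436

gcd(323016639, 255746489) by repeated division:
323016639 = 1·255746489 + 67270150
255746489 = 3·67270150 + 53936039
67270150 = 1·53936039 + 13334111
53936039 = 4·13334111 + 599595
13334111 = 22·599595 + 143021
599595 = 4·143021 + 27511
143021 = 5·27511 + 5466
27511 = 5·5466 + 181
5466 = 30·181 + 36
181 = 5·36 + 1
36 = 36·1 + 0
Since gcd(255746489, 323016639) = 1, back-substitute to write 1 as a combination:
1 = 181 − 5·36
1 = −5·5466 + 151·181
1 = 151·27511 − 760·5466
1 = −760·143021 + 3951·27511
1 = 3951·599595 − 16564·143021
1 = −16564·13334111 + 368359·599595
1 = 368359·53936039 − 1490000·13334111
1 = −1490000·67270150 + 1858359·53936039
1 = 1858359·255746489 − 7065077·67270150
1 = −7065077·323016639 + 8923436·255746489
So 255746489·8923436 ≡ 1 (mod 323016639).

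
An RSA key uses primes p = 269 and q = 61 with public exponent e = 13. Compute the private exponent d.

1237

φ(n) = (p−1)(q−1) = 268·60 = 16080.
Need d with 13·d ≡ 1 (mod 16080). Apply the extended Euclidean algorithm:
16080 = 1236*13 + 12
13 = 1*12 + 1
12 = 12*1 + 0
Back-substitute:
1 = 13 − 12
1 = −16080 + 1237·13
So 13·1237 ≡ 1 (mod 16080), hence d = 1237.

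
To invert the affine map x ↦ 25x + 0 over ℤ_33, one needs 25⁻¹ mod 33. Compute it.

Run Euclid on (33, 25):
33 = 1×25 + 8
25 = 3×8 + 1
8 = 8×1 + 0
The gcd is 1. Working backward:
1 = 25 − 3·8
1 = −3·33 + 4·25
So 25·4 ≡ 1 (mod 33).

4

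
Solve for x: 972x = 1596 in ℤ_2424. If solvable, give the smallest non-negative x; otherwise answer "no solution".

59

First find gcd(972, 2424):
2424 = 2*972 + 480
972 = 2*480 + 12
480 = 40*12 + 0
gcd = 12 and 12 | 1596, so solutions exist. Divide through by 12: 81x ≡ 133 (mod 202).
Now find 81⁻¹ mod 202:
202 = 2·81 + 40
81 = 2·40 + 1
40 = 40·1 + 0
Back-substitute:
1 = 81 − 2·40
1 = −2·202 + 5·81
So 81⁻¹ ≡ 5 (mod 202).
Then x ≡ 5·133 ≡ 59 (mod 202); the smallest non-negative solution is x = 59.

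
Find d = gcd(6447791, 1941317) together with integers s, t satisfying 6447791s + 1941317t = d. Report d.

7

Repeated division:
6447791 = 3·1941317 + 623840
1941317 = 3·623840 + 69797
623840 = 8·69797 + 65464
69797 = 1·65464 + 4333
65464 = 15·4333 + 469
4333 = 9·469 + 112
469 = 4·112 + 21
112 = 5·21 + 7
21 = 3·7 + 0
gcd(6447791, 1941317) = 7.
Working backward:
7 = 112 − 5·21
7 = −5·469 + 21·112
7 = 21·4333 − 194·469
7 = −194·65464 + 2931·4333
7 = 2931·69797 − 3125·65464
7 = −3125·623840 + 27931·69797
7 = 27931·1941317 − 86918·623840
7 = −86918·6447791 + 288685·1941317
So 7 = (-86918)·6447791 + (288685)·1941317.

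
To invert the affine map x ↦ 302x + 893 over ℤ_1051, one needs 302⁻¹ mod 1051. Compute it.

Apply the Euclidean algorithm to 1051 and 302:
1051 = 3·302 + 145
302 = 2·145 + 12
145 = 12·12 + 1
12 = 12·1 + 0
gcd = 1, so the inverse exists. Back-substitute:
1 = 145 − 12·12
1 = −12·302 + 25·145
1 = 25·1051 − 87·302
Hence 302⁻¹ ≡ -87 ≡ 964 (mod 1051).

964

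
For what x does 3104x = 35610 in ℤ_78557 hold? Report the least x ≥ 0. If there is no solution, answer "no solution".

65560

First find gcd(3104, 78557):
78557 = 25·3104 + 957
3104 = 3·957 + 233
957 = 4·233 + 25
233 = 9·25 + 8
25 = 3·8 + 1
8 = 8·1 + 0
gcd = 1, so a unique solution mod 78557 exists.
Back-substitute for the Bézout coefficients:
1 = 25 − 3·8
1 = −3·233 + 28·25
1 = 28·957 − 115·233
1 = −115·3104 + 373·957
1 = 373·78557 − 9440·3104
So 3104·(-9440) ≡ 1 (mod 78557), giving 3104⁻¹ ≡ 69117.
x ≡ 3104⁻¹·35610 ≡ 69117·35610 ≡ 65560 (mod 78557).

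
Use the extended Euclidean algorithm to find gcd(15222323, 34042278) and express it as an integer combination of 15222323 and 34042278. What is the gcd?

1

Repeated division:
34042278 = 2*15222323 + 3597632
15222323 = 4*3597632 + 831795
3597632 = 4*831795 + 270452
831795 = 3*270452 + 20439
270452 = 13*20439 + 4745
20439 = 4*4745 + 1459
4745 = 3*1459 + 368
1459 = 3*368 + 355
368 = 1*355 + 13
355 = 27*13 + 4
13 = 3*4 + 1
4 = 4*1 + 0
gcd(15222323, 34042278) = 1.
Back-substituting:
1 = 13 − 3·4
1 = −3·355 + 82·13
1 = 82·368 − 85·355
1 = −85·1459 + 337·368
1 = 337·4745 − 1096·1459
1 = −1096·20439 + 4721·4745
1 = 4721·270452 − 62469·20439
1 = −62469·831795 + 192128·270452
1 = 192128·3597632 − 830981·831795
1 = −830981·15222323 + 3516052·3597632
1 = 3516052·34042278 − 7863085·15222323
So 1 = (3516052)·34042278 + (-7863085)·15222323.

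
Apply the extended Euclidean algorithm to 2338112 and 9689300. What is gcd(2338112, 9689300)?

4

Euclidean algorithm:
9689300 = 4*2338112 + 336852
2338112 = 6*336852 + 317000
336852 = 1*317000 + 19852
317000 = 15*19852 + 19220
19852 = 1*19220 + 632
19220 = 30*632 + 260
632 = 2*260 + 112
260 = 2*112 + 36
112 = 3*36 + 4
36 = 9*4 + 0
gcd(2338112, 9689300) = 4.
Back-substituting:
4 = 112 − 3·36
4 = −3·260 + 7·112
4 = 7·632 − 17·260
4 = −17·19220 + 517·632
4 = 517·19852 − 534·19220
4 = −534·317000 + 8527·19852
4 = 8527·336852 − 9061·317000
4 = −9061·2338112 + 62893·336852
4 = 62893·9689300 − 260633·2338112
So 4 = (62893)·9689300 + (-260633)·2338112.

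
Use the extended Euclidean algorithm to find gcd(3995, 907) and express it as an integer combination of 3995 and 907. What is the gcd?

Apply Euclid's algorithm to 3995 and 907:
3995 = 4×907 + 367
907 = 2×367 + 173
367 = 2×173 + 21
173 = 8×21 + 5
21 = 4×5 + 1
5 = 5×1 + 0
gcd(3995, 907) = 1.
Working backward:
1 = 21 − 4·5
1 = −4·173 + 33·21
1 = 33·367 − 70·173
1 = −70·907 + 173·367
1 = 173·3995 − 762·907
So 1 = (173)·3995 + (-762)·907.

1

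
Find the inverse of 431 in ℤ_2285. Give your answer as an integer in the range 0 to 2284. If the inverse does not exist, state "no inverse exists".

1951

Extended Euclidean algorithm:
2285 = 5*431 + 130
431 = 3*130 + 41
130 = 3*41 + 7
41 = 5*7 + 6
7 = 1*6 + 1
6 = 6*1 + 0
Since gcd(431, 2285) = 1, back-substitute to write 1 as a combination:
1 = 7 − 6
1 = −41 + 6·7
1 = 6·130 − 19·41
1 = −19·431 + 63·130
1 = 63·2285 − 334·431
Hence 431⁻¹ ≡ -334 ≡ 1951 (mod 2285).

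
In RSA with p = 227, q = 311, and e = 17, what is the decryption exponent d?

45333

φ(n) = (p−1)(q−1) = 226·310 = 70060.
Need d with 17·d ≡ 1 (mod 70060). Apply the extended Euclidean algorithm:
70060 = 4121×17 + 3
17 = 5×3 + 2
3 = 1×2 + 1
2 = 2×1 + 0
Back-substitute:
1 = 3 − 2
1 = −17 + 6·3
1 = 6·70060 − 24727·17
So 17·(-24727) ≡ 1 (mod 70060), hence d ≡ -24727 ≡ 45333 (mod 70060).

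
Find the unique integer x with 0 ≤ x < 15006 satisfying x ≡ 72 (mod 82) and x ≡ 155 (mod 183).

12782

Write x = 72 + 82·k. Then 82·k ≡ 155 − 72 ≡ 83 (mod 183).
Need 82⁻¹ mod 183. Extended Euclid on (183, 82):
183 = 2×82 + 19
82 = 4×19 + 6
19 = 3×6 + 1
6 = 6×1 + 0
Back-substitute:
1 = 19 − 3·6
1 = −3·82 + 13·19
1 = 13·183 − 29·82
82⁻¹ ≡ 154 (mod 183), so k ≡ 154·83 ≡ 155 (mod 183).
x = 72 + 82·155 = 12782.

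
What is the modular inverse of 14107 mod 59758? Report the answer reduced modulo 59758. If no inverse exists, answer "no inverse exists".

Run Euclid on (59758, 14107):
59758 = 4·14107 + 3330
14107 = 4·3330 + 787
3330 = 4·787 + 182
787 = 4·182 + 59
182 = 3·59 + 5
59 = 11·5 + 4
5 = 1·4 + 1
4 = 4·1 + 0
gcd = 1, so the inverse exists. Back-substitute:
1 = 5 − 4
1 = −59 + 12·5
1 = 12·182 − 37·59
1 = −37·787 + 160·182
1 = 160·3330 − 677·787
1 = −677·14107 + 2868·3330
1 = 2868·59758 − 12149·14107
Hence 14107⁻¹ ≡ -12149 ≡ 47609 (mod 59758).

47609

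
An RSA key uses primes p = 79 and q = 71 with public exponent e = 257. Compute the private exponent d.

3293

φ(n) = (p−1)(q−1) = 78·70 = 5460.
Need d with 257·d ≡ 1 (mod 5460). Apply the extended Euclidean algorithm:
5460 = 21×257 + 63
257 = 4×63 + 5
63 = 12×5 + 3
5 = 1×3 + 2
3 = 1×2 + 1
2 = 2×1 + 0
Back-substitute:
1 = 3 − 2
1 = −5 + 2·3
1 = 2·63 − 25·5
1 = −25·257 + 102·63
1 = 102·5460 − 2167·257
So 257·(-2167) ≡ 1 (mod 5460), hence d ≡ -2167 ≡ 3293 (mod 5460).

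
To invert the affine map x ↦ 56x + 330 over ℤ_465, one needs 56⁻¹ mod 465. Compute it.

Extended Euclidean algorithm:
465 = 8×56 + 17
56 = 3×17 + 5
17 = 3×5 + 2
5 = 2×2 + 1
2 = 2×1 + 0
The gcd is 1. Working backward:
1 = 5 − 2·2
1 = −2·17 + 7·5
1 = 7·56 − 23·17
1 = −23·465 + 191·56
So 56·191 ≡ 1 (mod 465).

191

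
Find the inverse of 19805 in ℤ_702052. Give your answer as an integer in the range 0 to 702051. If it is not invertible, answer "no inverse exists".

680145

Apply the Euclidean algorithm to 702052 and 19805:
702052 = 35*19805 + 8877
19805 = 2*8877 + 2051
8877 = 4*2051 + 673
2051 = 3*673 + 32
673 = 21*32 + 1
32 = 32*1 + 0
gcd = 1, so the inverse exists. Back-substitute:
1 = 673 − 21·32
1 = −21·2051 + 64·673
1 = 64·8877 − 277·2051
1 = −277·19805 + 618·8877
1 = 618·702052 − 21907·19805
So 19805·(-21907) ≡ 1 (mod 702052), and -21907 ≡ 680145 (mod 702052).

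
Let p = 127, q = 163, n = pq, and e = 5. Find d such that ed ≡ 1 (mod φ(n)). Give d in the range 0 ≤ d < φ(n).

φ(n) = (p−1)(q−1) = 126·162 = 20412.
Need d with 5·d ≡ 1 (mod 20412). Apply the extended Euclidean algorithm:
20412 = 4082×5 + 2
5 = 2×2 + 1
2 = 2×1 + 0
Back-substitute:
1 = 5 − 2·2
1 = −2·20412 + 8165·5
So 5·8165 ≡ 1 (mod 20412), hence d = 8165.

8165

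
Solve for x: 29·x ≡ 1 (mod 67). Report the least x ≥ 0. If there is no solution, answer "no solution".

First find gcd(29, 67):
67 = 2×29 + 9
29 = 3×9 + 2
9 = 4×2 + 1
2 = 2×1 + 0
gcd = 1, so a unique solution mod 67 exists.
Back-substitute for the Bézout coefficients:
1 = 9 − 4·2
1 = −4·29 + 13·9
1 = 13·67 − 30·29
So 29·(-30) ≡ 1 (mod 67), giving 29⁻¹ ≡ 37.
x ≡ 29⁻¹·1 ≡ 37·1 ≡ 37 (mod 67).

37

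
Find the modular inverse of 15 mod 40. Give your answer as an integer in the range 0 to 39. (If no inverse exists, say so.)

no inverse exists

Compute gcd(15, 40):
40 = 2·15 + 10
15 = 1·10 + 5
10 = 2·5 + 0
The gcd is 5, not 1, hence no inverse exists.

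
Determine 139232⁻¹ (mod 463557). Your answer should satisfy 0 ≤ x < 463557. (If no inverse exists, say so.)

Extended Euclidean algorithm:
463557 = 3·139232 + 45861
139232 = 3·45861 + 1649
45861 = 27·1649 + 1338
1649 = 1·1338 + 311
1338 = 4·311 + 94
311 = 3·94 + 29
94 = 3·29 + 7
29 = 4·7 + 1
7 = 7·1 + 0
The gcd is 1. Working backward:
1 = 29 − 4·7
1 = −4·94 + 13·29
1 = 13·311 − 43·94
1 = −43·1338 + 185·311
1 = 185·1649 − 228·1338
1 = −228·45861 + 6341·1649
1 = 6341·139232 − 19251·45861
1 = −19251·463557 + 64094·139232
So 139232·64094 ≡ 1 (mod 463557).

64094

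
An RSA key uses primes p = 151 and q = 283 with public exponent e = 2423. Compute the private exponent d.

12587

φ(n) = (p−1)(q−1) = 150·282 = 42300.
Need d with 2423·d ≡ 1 (mod 42300). Apply the extended Euclidean algorithm:
42300 = 17·2423 + 1109
2423 = 2·1109 + 205
1109 = 5·205 + 84
205 = 2·84 + 37
84 = 2·37 + 10
37 = 3·10 + 7
10 = 1·7 + 3
7 = 2·3 + 1
3 = 3·1 + 0
Back-substitute:
1 = 7 − 2·3
1 = −2·10 + 3·7
1 = 3·37 − 11·10
1 = −11·84 + 25·37
1 = 25·205 − 61·84
1 = −61·1109 + 330·205
1 = 330·2423 − 721·1109
1 = −721·42300 + 12587·2423
So 2423·12587 ≡ 1 (mod 42300), hence d = 12587.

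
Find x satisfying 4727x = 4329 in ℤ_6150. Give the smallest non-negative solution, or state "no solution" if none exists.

5127

First find gcd(4727, 6150):
6150 = 1*4727 + 1423
4727 = 3*1423 + 458
1423 = 3*458 + 49
458 = 9*49 + 17
49 = 2*17 + 15
17 = 1*15 + 2
15 = 7*2 + 1
2 = 2*1 + 0
gcd = 1, so a unique solution mod 6150 exists.
Back-substitute for the Bézout coefficients:
1 = 15 − 7·2
1 = −7·17 + 8·15
1 = 8·49 − 23·17
1 = −23·458 + 215·49
1 = 215·1423 − 668·458
1 = −668·4727 + 2219·1423
1 = 2219·6150 − 2887·4727
So 4727·(-2887) ≡ 1 (mod 6150), giving 4727⁻¹ ≡ 3263.
x ≡ 4727⁻¹·4329 ≡ 3263·4329 ≡ 5127 (mod 6150).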